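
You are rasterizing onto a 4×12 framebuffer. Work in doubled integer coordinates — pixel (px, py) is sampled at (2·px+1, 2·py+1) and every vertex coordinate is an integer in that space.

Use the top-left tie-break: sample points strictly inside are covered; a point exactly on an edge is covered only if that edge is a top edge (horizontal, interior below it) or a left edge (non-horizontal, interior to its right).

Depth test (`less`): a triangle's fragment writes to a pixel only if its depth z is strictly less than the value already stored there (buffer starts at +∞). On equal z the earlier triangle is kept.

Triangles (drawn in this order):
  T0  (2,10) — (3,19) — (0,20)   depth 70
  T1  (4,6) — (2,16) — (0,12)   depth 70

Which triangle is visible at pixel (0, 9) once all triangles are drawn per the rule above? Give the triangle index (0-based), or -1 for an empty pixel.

T0:
  2·area = 28
  edge (2, 10)→(3, 19): d=(1,9) right/bottom  bias=-1
  edge (3, 19)→(0, 20): d=(-3,1) right/bottom  bias=-1
  edge (0, 20)→(2, 10): d=(2,-10) top-left  bias=+0
    (0,0)@(1, 1): e=[0,56,-28] → ·  [on edge]
    (1,2)@(3, 5): e=[-14,42,0] → ·  [on edge]
    (0,7)@(1, 15): e=[14,14,0] → #  [on edge]
    (1,7)@(3, 15): e=[-4,12,20] → ·
    (0,8)@(1, 17): e=[16,8,4] → #
    (1,8)@(3, 17): e=[-2,6,24] → ·
    (0,9)@(1, 19): e=[18,2,8] → #
    (1,9)@(3, 19): e=[0,0,28] → ·  [on edge]
    (0,10)@(1, 21): e=[20,-4,12] → ·
  covered (3 px):
    · · · ·
    · · · ·
    · · · ·
    · · · ·
    · · · ·
    · · · ·
    · · · ·
    # · · ·
    # · · ·
    # · · ·
    · · · ·
    · · · ·
T1:
  2·area = 28
  edge (4, 6)→(2, 16): d=(-2,10) right/bottom  bias=-1
  edge (2, 16)→(0, 12): d=(-2,-4) top-left  bias=+0
  edge (0, 12)→(4, 6): d=(4,-6) top-left  bias=+0
    (2,0)@(5, 1): e=[0,42,-14] → ·  [on edge]
    (1,4)@(3, 9): e=[4,18,6] → #
    (2,4)@(5, 9): e=[-16,26,18] → ·
    (0,5)@(1, 11): e=[20,6,2] → #
    (1,5)@(3, 11): e=[0,14,14] → ·  [on edge]
    (0,6)@(1, 13): e=[16,2,10] → #
    (1,6)@(3, 13): e=[-4,10,22] → ·
    (0,7)@(1, 15): e=[12,-2,18] → ·
    (0,10)@(1, 21): e=[0,-14,42] → ·  [on edge]
  covered (3 px):
    · · · ·
    · · · ·
    · · · ·
    · · · ·
    · # · ·
    # · · ·
    # · · ·
    · · · ·
    · · · ·
    · · · ·
    · · · ·
    · · · ·

Z-buffer (winner per pixel, '.' = empty):
  . . . .
  . . . .
  . . . .
  . . . .
  . 1 . .
  1 . . .
  1 . . .
  0 . . .
  0 . . .
  0 . . .
  . . . .
  . . . .

Result: 0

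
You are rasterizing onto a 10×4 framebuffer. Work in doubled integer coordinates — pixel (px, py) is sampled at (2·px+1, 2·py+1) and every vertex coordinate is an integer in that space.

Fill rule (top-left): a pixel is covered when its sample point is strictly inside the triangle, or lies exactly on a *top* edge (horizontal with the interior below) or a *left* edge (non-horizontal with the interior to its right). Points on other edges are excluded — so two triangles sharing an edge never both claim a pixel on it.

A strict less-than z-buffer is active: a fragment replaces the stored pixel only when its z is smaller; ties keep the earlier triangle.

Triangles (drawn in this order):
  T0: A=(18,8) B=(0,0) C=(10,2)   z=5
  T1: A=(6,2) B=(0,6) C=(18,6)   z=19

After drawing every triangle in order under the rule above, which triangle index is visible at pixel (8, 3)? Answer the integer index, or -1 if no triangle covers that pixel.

T0:
  2·area = 44
  edge (18, 8)→(0, 0): d=(-18,-8) top-left  bias=+0
  edge (0, 0)→(10, 2): d=(10,2) right/bottom  bias=-1
  edge (10, 2)→(18, 8): d=(8,6) right/bottom  bias=-1
    (1,0)@(3, 1): e=[6,4,34] → #
    (2,0)@(5, 1): e=[22,0,22] → ·  [on edge]
    (1,1)@(3, 3): e=[-30,24,50] → ·
    (3,1)@(7, 3): e=[2,16,26] → #
    (4,1)@(9, 3): e=[18,12,14] → #
    (5,1)@(11, 3): e=[34,8,2] → #
    (6,1)@(13, 3): e=[50,4,-10] → ·
    (7,1)@(15, 3): e=[66,0,-22] → ·  [on edge]
    (3,2)@(7, 5): e=[-34,36,42] → ·
    (4,2)@(9, 5): e=[-18,32,30] → ·
    (5,2)@(11, 5): e=[-2,28,18] → ·
    (6,2)@(13, 5): e=[14,24,6] → #
  covered (5 px):
    · # · · · · · · · ·
    · · · # # # · · · ·
    · · · · · · # · · ·
    · · · · · · · · · ·
T1:
  2·area = 72  (B↔C swapped to make it positive)
  edge (6, 2)→(18, 6): d=(12,4) right/bottom  bias=-1
  edge (18, 6)→(0, 6): d=(-18,0) right/bottom  bias=-1
  edge (0, 6)→(6, 2): d=(6,-4) top-left  bias=+0
    (1,0)@(3, 1): e=[0,90,-18] → ·  [on edge]
    (2,1)@(5, 3): e=[16,54,2] → #
    (3,1)@(7, 3): e=[8,54,10] → #
    (4,1)@(9, 3): e=[0,54,18] → ·  [on edge]
    (1,2)@(3, 5): e=[48,18,6] → #
    (4,2)@(9, 5): e=[24,18,30] → #
    (5,2)@(11, 5): e=[16,18,38] → #
    (6,2)@(13, 5): e=[8,18,46] → #
    (7,2)@(15, 5): e=[0,18,54] → ·  [on edge]
    (1,3)@(3, 7): e=[72,-18,18] → ·
    (2,3)@(5, 7): e=[64,-18,26] → ·
    (3,3)@(7, 7): e=[56,-18,34] → ·
  covered (8 px):
    · · · · · · · · · ·
    · · # # · · · · · ·
    · # # # # # # · · ·
    · · · · · · · · · ·

Z-buffer (winner per pixel, '.' = empty):
  . 0 . . . . . . . .
  . . 1 0 0 0 . . . .
  . 1 1 1 1 1 0 . . .
  . . . . . . . . . .

Answer: -1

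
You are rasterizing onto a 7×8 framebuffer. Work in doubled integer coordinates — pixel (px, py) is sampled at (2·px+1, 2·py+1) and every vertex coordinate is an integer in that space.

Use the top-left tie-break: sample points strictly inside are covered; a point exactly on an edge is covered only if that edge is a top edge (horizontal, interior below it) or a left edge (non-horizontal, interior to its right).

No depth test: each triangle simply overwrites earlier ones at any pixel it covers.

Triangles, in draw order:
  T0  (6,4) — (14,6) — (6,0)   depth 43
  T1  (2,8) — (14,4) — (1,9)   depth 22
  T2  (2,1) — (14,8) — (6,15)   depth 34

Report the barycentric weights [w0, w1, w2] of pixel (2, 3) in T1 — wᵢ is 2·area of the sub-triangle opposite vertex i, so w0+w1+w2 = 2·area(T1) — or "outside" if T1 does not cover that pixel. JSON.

T0:
  2·area = 32  (B↔C swapped to make it positive)
  edge (6, 4)→(6, 0): d=(0,-4) top-left  bias=+0
  edge (6, 0)→(14, 6): d=(8,6) right/bottom  bias=-1
  edge (14, 6)→(6, 4): d=(-8,-2) top-left  bias=+0
    (3,0)@(7, 1): e=[4,2,26] → X
    (4,0)@(9, 1): e=[12,-10,30] → .
    (3,1)@(7, 3): e=[4,18,10] → X
    (4,1)@(9, 3): e=[12,6,14] → X
    (5,1)@(11, 3): e=[20,-6,18] → .
    (3,2)@(7, 5): e=[4,34,-6] → .
    (4,2)@(9, 5): e=[12,22,-2] → .
    (5,2)@(11, 5): e=[20,10,2] → X
    (6,2)@(13, 5): e=[28,-2,6] → .
    (5,3)@(11, 7): e=[20,26,-14] → .
  covered (4 px):
    . . . X . . .
    . . . X X . .
    . . . . . X .
    . . . . . . .
    . . . . . . .
    . . . . . . .
    . . . . . . .
    . . . . . . .
T1:
  2·area = 8
  edge (2, 8)→(14, 4): d=(12,-4) top-left  bias=+0
  edge (14, 4)→(1, 9): d=(-13,5) right/bottom  bias=-1
  edge (1, 9)→(2, 8): d=(1,-1) top-left  bias=+0
    (4,0)@(9, 1): e=[-56,64,0] → .  [on edge]
    (3,1)@(7, 3): e=[-40,48,0] → .  [on edge]
    (2,2)@(5, 5): e=[-24,32,0] → .  [on edge]
    (5,2)@(11, 5): e=[0,2,6] → X  [on edge]
    (6,2)@(13, 5): e=[8,-8,8] → .
    (1,3)@(3, 7): e=[-8,16,0] → .  [on edge]
    (2,3)@(5, 7): e=[0,6,2] → X  [on edge]
    (3,3)@(7, 7): e=[8,-4,4] → .
    (5,3)@(11, 7): e=[24,-24,8] → .
    (0,4)@(1, 9): e=[8,0,0] → .  [on edge]
    (2,4)@(5, 9): e=[24,-20,4] → .
  covered (2 px):
    . . . . . . .
    . . . . . . .
    . . . . . X .
    . . X . . . .
    . . . . . . .
    . . . . . . .
    . . . . . . .
    . . . . . . .
T2:
  2·area = 140
  edge (2, 1)→(14, 8): d=(12,7) right/bottom  bias=-1
  edge (14, 8)→(6, 15): d=(-8,7) right/bottom  bias=-1
  edge (6, 15)→(2, 1): d=(-4,-14) top-left  bias=+0
    (1,1)@(3, 3): e=[17,117,6] → X
    (2,1)@(5, 3): e=[3,103,34] → X
    (3,1)@(7, 3): e=[-11,89,62] → .
    (1,2)@(3, 5): e=[41,101,-2] → .
    (2,2)@(5, 5): e=[27,87,26] → X
    (3,2)@(7, 5): e=[13,73,54] → X
    (4,2)@(9, 5): e=[-1,59,82] → .
    (2,3)@(5, 7): e=[51,71,18] → X
    (4,3)@(9, 7): e=[23,43,74] → X
    (5,3)@(11, 7): e=[9,29,102] → X
    (6,3)@(13, 7): e=[-5,15,130] → .
    (2,4)@(5, 9): e=[75,55,10] → X
  covered (16 px):
    . . . . . . .
    . X X . . . .
    . . X X . . .
    . . X X X X .
    . . X X X X .
    . . X X X . .
    . . . X . . .
    . . . . . . .

Result: [6,2,0]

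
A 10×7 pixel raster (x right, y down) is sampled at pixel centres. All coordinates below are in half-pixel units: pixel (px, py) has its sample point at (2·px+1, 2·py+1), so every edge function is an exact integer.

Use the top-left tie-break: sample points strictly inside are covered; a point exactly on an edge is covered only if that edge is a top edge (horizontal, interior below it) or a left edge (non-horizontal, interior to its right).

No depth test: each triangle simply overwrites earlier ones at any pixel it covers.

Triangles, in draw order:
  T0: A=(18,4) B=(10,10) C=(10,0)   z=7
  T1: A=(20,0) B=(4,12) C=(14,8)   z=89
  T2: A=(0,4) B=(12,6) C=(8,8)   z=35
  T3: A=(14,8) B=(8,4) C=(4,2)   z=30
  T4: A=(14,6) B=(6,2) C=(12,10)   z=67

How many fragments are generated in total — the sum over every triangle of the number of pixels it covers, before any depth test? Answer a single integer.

T0:
  2·area = 80
  edge (18, 4)→(10, 10): d=(-8,6) right/bottom  bias=-1
  edge (10, 10)→(10, 0): d=(0,-10) top-left  bias=+0
  edge (10, 0)→(18, 4): d=(8,4) right/bottom  bias=-1
    (5,0)@(11, 1): e=[66,10,4] → █
    (6,0)@(13, 1): e=[54,30,-4] → ·
    (5,1)@(11, 3): e=[50,10,20] → █
    (6,1)@(13, 3): e=[38,30,12] → █
    (7,1)@(15, 3): e=[26,50,4] → █
    (8,1)@(17, 3): e=[14,70,-4] → ·
    (5,2)@(11, 5): e=[34,10,36] → █
    (8,2)@(17, 5): e=[-2,70,12] → ·
    (5,3)@(11, 7): e=[18,10,52] → █
    (7,3)@(15, 7): e=[-6,50,36] → ·
    (5,4)@(11, 9): e=[2,10,68] → █
    (6,4)@(13, 9): e=[-10,30,60] → ·
  covered (10 px):
    · · · · · █ · · · ·
    · · · · · █ █ █ · ·
    · · · · · █ █ █ · ·
    · · · · · █ █ · · ·
    · · · · · █ · · · ·
    · · · · · · · · · ·
    · · · · · · · · · ·
T1:
  2·area = 56  (B↔C swapped to make it positive)
  edge (20, 0)→(14, 8): d=(-6,8) right/bottom  bias=-1
  edge (14, 8)→(4, 12): d=(-10,4) right/bottom  bias=-1
  edge (4, 12)→(20, 0): d=(16,-12) top-left  bias=+0
    (9,0)@(19, 1): e=[2,50,4] → █
    (8,1)@(17, 3): e=[6,38,12] → █
    (9,1)@(19, 3): e=[-10,30,36] → ·
    (7,2)@(15, 5): e=[10,26,20] → █
    (8,2)@(17, 5): e=[-6,18,44] → ·
    (5,3)@(11, 7): e=[30,22,4] → █
    (6,3)@(13, 7): e=[14,14,28] → █
    (7,3)@(15, 7): e=[-2,6,52] → ·
    (4,4)@(9, 9): e=[34,10,12] → █
    (6,4)@(13, 9): e=[2,-6,60] → ·
    (4,5)@(9, 11): e=[22,-10,44] → ·
    (5,5)@(11, 11): e=[6,-18,68] → ·
  covered (7 px):
    · · · · · · · · · █
    · · · · · · · · █ ·
    · · · · · · · █ · ·
    · · · · · █ █ · · ·
    · · · · █ █ · · · ·
    · · · · · · · · · ·
    · · · · · · · · · ·
T2:
  2·area = 32
  edge (0, 4)→(12, 6): d=(12,2) right/bottom  bias=-1
  edge (12, 6)→(8, 8): d=(-4,2) right/bottom  bias=-1
  edge (8, 8)→(0, 4): d=(-8,-4) top-left  bias=+0
    (1,2)@(3, 5): e=[6,22,4] → █
    (2,2)@(5, 5): e=[2,18,12] → █
    (3,2)@(7, 5): e=[-2,14,20] → ·
    (1,3)@(3, 7): e=[30,14,-12] → ·
    (2,3)@(5, 7): e=[26,10,-4] → ·
    (3,3)@(7, 7): e=[22,6,4] → █
    (4,3)@(9, 7): e=[18,2,12] → █
    (5,3)@(11, 7): e=[14,-2,20] → ·
    (3,4)@(7, 9): e=[46,-2,-12] → ·
    (4,4)@(9, 9): e=[42,-6,-4] → ·
  covered (4 px):
    · · · · · · · · · ·
    · · · · · · · · · ·
    · █ █ · · · · · · ·
    · · · █ █ · · · · ·
    · · · · · · · · · ·
    · · · · · · · · · ·
    · · · · · · · · · ·
T3:
  2·area = 4  (B↔C swapped to make it positive)
  edge (14, 8)→(4, 2): d=(-10,-6) top-left  bias=+0
  edge (4, 2)→(8, 4): d=(4,2) right/bottom  bias=-1
  edge (8, 4)→(14, 8): d=(6,4) right/bottom  bias=-1
    (4,2)@(9, 5): e=[0,2,2] → █  [on edge]
    (5,2)@(11, 5): e=[12,-2,-6] → ·
    (4,3)@(9, 7): e=[-20,10,14] → ·
    (9,5)@(19, 11): e=[0,6,-2] → ·  [on edge]
  covered (1 px):
    · · · · · · · · · ·
    · · · · · · · · · ·
    · · · · █ · · · · ·
    · · · · · · · · · ·
    · · · · · · · · · ·
    · · · · · · · · · ·
    · · · · · · · · · ·
T4:
  2·area = 40  (B↔C swapped to make it positive)
  edge (14, 6)→(12, 10): d=(-2,4) right/bottom  bias=-1
  edge (12, 10)→(6, 2): d=(-6,-8) top-left  bias=+0
  edge (6, 2)→(14, 6): d=(8,4) right/bottom  bias=-1
    (3,1)@(7, 3): e=[34,2,4] → █
    (4,1)@(9, 3): e=[26,18,-4] → ·
    (3,2)@(7, 5): e=[30,-10,20] → ·
    (4,2)@(9, 5): e=[22,6,12] → █
    (5,2)@(11, 5): e=[14,22,4] → █
    (6,2)@(13, 5): e=[6,38,-4] → ·
    (4,3)@(9, 7): e=[18,-6,28] → ·
    (5,3)@(11, 7): e=[10,10,20] → █
    (6,3)@(13, 7): e=[2,26,12] → █
    (7,3)@(15, 7): e=[-6,42,4] → ·
    (5,4)@(11, 9): e=[6,-2,36] → ·
    (6,4)@(13, 9): e=[-2,14,28] → ·
  covered (5 px):
    · · · · · · · · · ·
    · · · █ · · · · · ·
    · · · · █ █ · · · ·
    · · · · · █ █ · · ·
    · · · · · · · · · ·
    · · · · · · · · · ·
    · · · · · · · · · ·

Answer: 27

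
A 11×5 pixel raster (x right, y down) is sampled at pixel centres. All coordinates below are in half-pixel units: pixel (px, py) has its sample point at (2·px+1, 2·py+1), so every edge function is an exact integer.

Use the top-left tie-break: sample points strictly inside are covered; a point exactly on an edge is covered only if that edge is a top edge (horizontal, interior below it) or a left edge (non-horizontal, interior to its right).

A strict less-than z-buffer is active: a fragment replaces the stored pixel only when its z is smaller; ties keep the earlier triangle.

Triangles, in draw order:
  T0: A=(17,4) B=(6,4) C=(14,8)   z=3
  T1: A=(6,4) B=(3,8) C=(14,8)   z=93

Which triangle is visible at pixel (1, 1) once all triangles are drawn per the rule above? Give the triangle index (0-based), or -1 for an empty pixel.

T0:
  2·area = 44  (B↔C swapped to make it positive)
  edge (17, 4)→(14, 8): d=(-3,4) right/bottom  bias=-1
  edge (14, 8)→(6, 4): d=(-8,-4) top-left  bias=+0
  edge (6, 4)→(17, 4): d=(11,0) top-left  bias=+0
    (4,2)@(9, 5): e=[29,4,11] → #
    (5,2)@(11, 5): e=[21,12,11] → #
    (6,2)@(13, 5): e=[13,20,11] → #
    (7,2)@(15, 5): e=[5,28,11] → #
    (8,2)@(17, 5): e=[-3,36,11] → ·
    (4,3)@(9, 7): e=[23,-12,33] → ·
    (5,3)@(11, 7): e=[15,-4,33] → ·
    (6,3)@(13, 7): e=[7,4,33] → #
    (7,3)@(15, 7): e=[-1,12,33] → ·
    (6,4)@(13, 9): e=[1,-12,55] → ·
  covered (5 px):
    · · · · · · · · · · ·
    · · · · · · · · · · ·
    · · · · # # # # · · ·
    · · · · · · # · · · ·
    · · · · · · · · · · ·
T1:
  2·area = 44  (B↔C swapped to make it positive)
  edge (6, 4)→(14, 8): d=(8,4) right/bottom  bias=-1
  edge (14, 8)→(3, 8): d=(-11,0) right/bottom  bias=-1
  edge (3, 8)→(6, 4): d=(3,-4) top-left  bias=+0
    (3,2)@(7, 5): e=[4,33,7] → #
    (4,2)@(9, 5): e=[-4,33,15] → ·
    (2,3)@(5, 7): e=[28,11,5] → #
    (4,3)@(9, 7): e=[12,11,21] → #
    (5,3)@(11, 7): e=[4,11,29] → #
    (6,3)@(13, 7): e=[-4,11,37] → ·
    (2,4)@(5, 9): e=[44,-11,11] → ·
    (3,4)@(7, 9): e=[36,-11,19] → ·
    (4,4)@(9, 9): e=[28,-11,27] → ·
    (5,4)@(11, 9): e=[20,-11,35] → ·
  covered (5 px):
    · · · · · · · · · · ·
    · · · · · · · · · · ·
    · · · # · · · · · · ·
    · · # # # # · · · · ·
    · · · · · · · · · · ·

Z-buffer (winner per pixel, '.' = empty):
  . . . . . . . . . . .
  . . . . . . . . . . .
  . . . 1 0 0 0 0 . . .
  . . 1 1 1 1 0 . . . .
  . . . . . . . . . . .

Answer: -1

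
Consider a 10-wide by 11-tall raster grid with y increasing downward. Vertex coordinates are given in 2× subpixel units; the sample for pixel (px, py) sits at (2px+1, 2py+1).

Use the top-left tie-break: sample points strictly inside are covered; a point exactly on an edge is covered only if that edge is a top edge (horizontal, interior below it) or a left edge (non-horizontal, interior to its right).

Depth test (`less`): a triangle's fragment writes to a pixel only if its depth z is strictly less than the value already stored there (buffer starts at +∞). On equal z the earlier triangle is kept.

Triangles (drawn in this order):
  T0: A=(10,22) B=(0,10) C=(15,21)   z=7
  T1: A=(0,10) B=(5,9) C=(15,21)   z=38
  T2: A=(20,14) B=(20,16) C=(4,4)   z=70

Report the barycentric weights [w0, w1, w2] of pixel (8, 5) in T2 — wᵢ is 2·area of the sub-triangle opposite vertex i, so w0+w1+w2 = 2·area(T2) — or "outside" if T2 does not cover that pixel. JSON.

T0:
  2·area = 70
  edge (10, 22)→(0, 10): d=(-10,-12) top-left  bias=+0
  edge (0, 10)→(15, 21): d=(15,11) right/bottom  bias=-1
  edge (15, 21)→(10, 22): d=(-5,1) right/bottom  bias=-1
    (0,5)@(1, 11): e=[2,4,64] → #
    (1,5)@(3, 11): e=[26,-18,62] → ·
    (0,6)@(1, 13): e=[-18,34,54] → ·
    (1,6)@(3, 13): e=[6,12,52] → #
    (2,6)@(5, 13): e=[30,-10,50] → ·
    (1,7)@(3, 15): e=[-14,42,42] → ·
    (2,7)@(5, 15): e=[10,20,40] → #
    (3,7)@(7, 15): e=[34,-2,38] → ·
    (2,8)@(5, 17): e=[-10,50,30] → ·
    (3,8)@(7, 17): e=[14,28,28] → #
    (4,8)@(9, 17): e=[38,6,26] → #
    (5,8)@(11, 17): e=[62,-16,24] → ·
    (7,10)@(15, 21): e=[70,0,0] → ·  [on edge]
  covered (9 px):
    · · · · · · · · · ·
    · · · · · · · · · ·
    · · · · · · · · · ·
    · · · · · · · · · ·
    · · · · · · · · · ·
    # · · · · · · · · ·
    · # · · · · · · · ·
    · · # · · · · · · ·
    · · · # # · · · · ·
    · · · · # # · · · ·
    · · · · · # # · · ·
T1:
  2·area = 70
  edge (0, 10)→(5, 9): d=(5,-1) top-left  bias=+0
  edge (5, 9)→(15, 21): d=(10,12) right/bottom  bias=-1
  edge (15, 21)→(0, 10): d=(-15,-11) top-left  bias=+0
    (7,3)@(15, 7): e=[0,-140,210] → ·  [on edge]
    (2,4)@(5, 9): e=[0,0,70] → ·  [on edge]
    (1,5)@(3, 11): e=[8,44,18] → #
    (2,5)@(5, 11): e=[10,20,40] → #
    (3,5)@(7, 11): e=[12,-4,62] → ·
    (1,6)@(3, 13): e=[18,64,-12] → ·
    (2,6)@(5, 13): e=[20,40,10] → #
    (3,6)@(7, 13): e=[22,16,32] → #
    (4,6)@(9, 13): e=[24,-8,54] → ·
    (2,7)@(5, 15): e=[30,60,-20] → ·
    (3,7)@(7, 15): e=[32,36,2] → #
    (4,7)@(9, 15): e=[34,12,24] → #
    (7,10)@(15, 21): e=[70,0,0] → ·  [on edge]
  covered (8 px):
    · · · · · · · · · ·
    · · · · · · · · · ·
    · · · · · · · · · ·
    · · · · · · · · · ·
    · · · · · · · · · ·
    · # # · · · · · · ·
    · · # # · · · · · ·
    · · · # # · · · · ·
    · · · · · # · · · ·
    · · · · · · # · · ·
    · · · · · · · · · ·
T2:
  2·area = 32
  edge (20, 14)→(20, 16): d=(0,2) right/bottom  bias=-1
  edge (20, 16)→(4, 4): d=(-16,-12) top-left  bias=+0
  edge (4, 4)→(20, 14): d=(16,10) right/bottom  bias=-1
    (5,4)@(11, 9): e=[18,4,10] → #
    (6,4)@(13, 9): e=[14,28,-10] → ·
    (5,5)@(11, 11): e=[18,-28,42] → ·
    (7,5)@(15, 11): e=[10,20,2] → #
    (8,5)@(17, 11): e=[6,44,-18] → ·
    (7,6)@(15, 13): e=[10,-12,34] → ·
    (8,6)@(17, 13): e=[6,12,14] → #
    (9,6)@(19, 13): e=[2,36,-6] → ·
    (8,7)@(17, 15): e=[6,-20,46] → ·
    (9,7)@(19, 15): e=[2,4,26] → #
    (9,8)@(19, 17): e=[2,-28,58] → ·
  covered (4 px):
    · · · · · · · · · ·
    · · · · · · · · · ·
    · · · · · · · · · ·
    · · · · · · · · · ·
    · · · · · # · · · ·
    · · · · · · · # · ·
    · · · · · · · · # ·
    · · · · · · · · · #
    · · · · · · · · · ·
    · · · · · · · · · ·
    · · · · · · · · · ·

Answer: "outside"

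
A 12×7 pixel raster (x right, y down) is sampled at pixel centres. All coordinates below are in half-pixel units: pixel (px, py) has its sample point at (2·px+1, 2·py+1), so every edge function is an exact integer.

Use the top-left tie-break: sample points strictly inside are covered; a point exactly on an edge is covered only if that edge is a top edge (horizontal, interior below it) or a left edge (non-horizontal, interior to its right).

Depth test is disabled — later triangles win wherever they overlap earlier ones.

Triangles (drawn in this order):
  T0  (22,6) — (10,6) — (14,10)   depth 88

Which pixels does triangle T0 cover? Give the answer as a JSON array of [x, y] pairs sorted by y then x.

T0:
  2·area = 48  (B↔C swapped to make it positive)
  edge (22, 6)→(14, 10): d=(-8,4) right/bottom  bias=-1
  edge (14, 10)→(10, 6): d=(-4,-4) top-left  bias=+0
  edge (10, 6)→(22, 6): d=(12,0) top-left  bias=+0
    (2,0)@(5, 1): e=[108,0,-60] → ·  [on edge]
    (3,1)@(7, 3): e=[84,0,-36] → ·  [on edge]
    (4,2)@(9, 5): e=[60,0,-12] → ·  [on edge]
    (5,3)@(11, 7): e=[36,0,12] → #  [on edge]
    (6,3)@(13, 7): e=[28,8,12] → #
    (7,3)@(15, 7): e=[20,16,12] → #
    (8,3)@(17, 7): e=[12,24,12] → #
    (9,3)@(19, 7): e=[4,32,12] → #
    (10,3)@(21, 7): e=[-4,40,12] → ·
    (5,4)@(11, 9): e=[20,-8,36] → ·
    (6,4)@(13, 9): e=[12,0,36] → #  [on edge]
    (8,4)@(17, 9): e=[-4,16,36] → ·
    (7,5)@(15, 11): e=[-12,0,60] → ·  [on edge]
    (8,6)@(17, 13): e=[-36,0,84] → ·  [on edge]
  covered (7 px):
    · · · · · · · · · · · ·
    · · · · · · · · · · · ·
    · · · · · · · · · · · ·
    · · · · · # # # # # · ·
    · · · · · · # # · · · ·
    · · · · · · · · · · · ·
    · · · · · · · · · · · ·

Final: [[5,3],[6,3],[7,3],[8,3],[9,3],[6,4],[7,4]]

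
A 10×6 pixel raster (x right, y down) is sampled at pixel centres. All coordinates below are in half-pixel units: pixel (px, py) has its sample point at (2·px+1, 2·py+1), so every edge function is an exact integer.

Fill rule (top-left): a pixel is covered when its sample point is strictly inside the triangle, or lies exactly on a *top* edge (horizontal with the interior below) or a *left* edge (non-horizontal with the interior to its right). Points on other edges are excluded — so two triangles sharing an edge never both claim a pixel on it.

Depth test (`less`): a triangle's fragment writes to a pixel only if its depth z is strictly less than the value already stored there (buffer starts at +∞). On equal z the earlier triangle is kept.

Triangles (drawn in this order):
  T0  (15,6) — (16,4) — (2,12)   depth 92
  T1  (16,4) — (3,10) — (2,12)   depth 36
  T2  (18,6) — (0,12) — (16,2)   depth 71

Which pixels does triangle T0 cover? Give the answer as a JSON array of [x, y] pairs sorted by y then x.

T0:
  2·area = 20  (B↔C swapped to make it positive)
  edge (15, 6)→(2, 12): d=(-13,6) right/bottom  bias=-1
  edge (2, 12)→(16, 4): d=(14,-8) top-left  bias=+0
  edge (16, 4)→(15, 6): d=(-1,2) right/bottom  bias=-1
    (7,2)@(15, 5): e=[13,6,1] → X
    (8,2)@(17, 5): e=[1,22,-3] → .
    (5,3)@(11, 7): e=[11,2,7] → X
    (6,3)@(13, 7): e=[-1,18,3] → .
    (7,3)@(15, 7): e=[-13,34,-1] → .
    (5,4)@(11, 9): e=[-15,30,5] → .
  covered (2 px):
    . . . . . . . . . .
    . . . . . . . . . .
    . . . . . . . X . .
    . . . . . X . . . .
    . . . . . . . . . .
    . . . . . . . . . .
T1:
  2·area = 20  (B↔C swapped to make it positive)
  edge (16, 4)→(2, 12): d=(-14,8) right/bottom  bias=-1
  edge (2, 12)→(3, 10): d=(1,-2) top-left  bias=+0
  edge (3, 10)→(16, 4): d=(13,-6) top-left  bias=+0
    (3,4)@(7, 9): e=[2,7,11] → X
    (4,4)@(9, 9): e=[-14,11,23] → .
    (1,5)@(3, 11): e=[6,1,13] → X
    (2,5)@(5, 11): e=[-10,5,25] → .
    (3,5)@(7, 11): e=[-26,9,37] → .
  covered (2 px):
    . . . . . . . . . .
    . . . . . . . . . .
    . . . . . . . . . .
    . . . . . . . . . .
    . . . X . . . . . .
    . X . . . . . . . .
T2:
  2·area = 84
  edge (18, 6)→(0, 12): d=(-18,6) right/bottom  bias=-1
  edge (0, 12)→(16, 2): d=(16,-10) top-left  bias=+0
  edge (16, 2)→(18, 6): d=(2,4) right/bottom  bias=-1
    (7,1)@(15, 3): e=[72,6,6] → X
    (8,1)@(17, 3): e=[60,26,-2] → .
    (6,2)@(13, 5): e=[48,18,18] → X
    (8,2)@(17, 5): e=[24,58,2] → X
    (9,2)@(19, 5): e=[12,78,-6] → .
    (4,3)@(9, 7): e=[36,10,38] → X
    (5,3)@(11, 7): e=[24,30,30] → X
    (7,3)@(15, 7): e=[0,70,14] → .  [on edge]
    (8,3)@(17, 7): e=[-12,90,6] → .
    (2,4)@(5, 9): e=[24,2,58] → X
    (3,4)@(7, 9): e=[12,22,50] → X
    (4,4)@(9, 9): e=[0,42,42] → .  [on edge]
    (1,5)@(3, 11): e=[0,14,70] → .  [on edge]
  covered (9 px):
    . . . . . . . . . .
    . . . . . . . X . .
    . . . . . . X X X .
    . . . . X X X . . .
    . . X X . . . . . .
    . . . . . . . . . .

Final: [[7,2],[5,3]]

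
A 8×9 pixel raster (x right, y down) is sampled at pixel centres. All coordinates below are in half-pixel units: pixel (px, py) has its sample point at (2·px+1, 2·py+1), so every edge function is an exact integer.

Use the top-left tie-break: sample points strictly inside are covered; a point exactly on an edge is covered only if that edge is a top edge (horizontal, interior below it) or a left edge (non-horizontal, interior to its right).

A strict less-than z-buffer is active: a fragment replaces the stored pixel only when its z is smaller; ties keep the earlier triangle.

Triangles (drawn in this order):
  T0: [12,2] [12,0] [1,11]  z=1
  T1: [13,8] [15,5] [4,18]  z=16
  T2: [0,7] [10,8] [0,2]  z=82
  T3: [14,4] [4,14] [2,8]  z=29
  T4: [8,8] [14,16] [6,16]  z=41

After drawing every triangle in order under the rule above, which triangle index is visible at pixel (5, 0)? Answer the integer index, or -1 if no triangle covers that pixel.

T0:
  2·area = 22  (B↔C swapped to make it positive)
  edge (12, 2)→(1, 11): d=(-11,9) right/bottom  bias=-1
  edge (1, 11)→(12, 0): d=(11,-11) top-left  bias=+0
  edge (12, 0)→(12, 2): d=(0,2) right/bottom  bias=-1
    (5,0)@(11, 1): e=[20,0,2] → #  [on edge]
    (6,0)@(13, 1): e=[2,22,-2] → ·
    (4,1)@(9, 3): e=[16,0,6] → #  [on edge]
    (5,1)@(11, 3): e=[-2,22,2] → ·
    (3,2)@(7, 5): e=[12,0,10] → #  [on edge]
    (4,2)@(9, 5): e=[-6,22,6] → ·
    (2,3)@(5, 7): e=[8,0,14] → #  [on edge]
    (3,3)@(7, 7): e=[-10,22,10] → ·
    (1,4)@(3, 9): e=[4,0,18] → #  [on edge]
    (2,4)@(5, 9): e=[-14,22,14] → ·
    (0,5)@(1, 11): e=[0,0,22] → ·  [on edge]
    (1,5)@(3, 11): e=[-18,22,18] → ·
  covered (5 px):
    · · · · · # · ·
    · · · · # · · ·
    · · · # · · · ·
    · · # · · · · ·
    · # · · · · · ·
    · · · · · · · ·
    · · · · · · · ·
    · · · · · · · ·
    · · · · · · · ·
T1:
  2·area = 7  (B↔C swapped to make it positive)
  edge (13, 8)→(4, 18): d=(-9,10) right/bottom  bias=-1
  edge (4, 18)→(15, 5): d=(11,-13) top-left  bias=+0
  edge (15, 5)→(13, 8): d=(-2,3) right/bottom  bias=-1
    (7,2)@(15, 5): e=[7,0,0] → ·  [on edge]
    (5,5)@(11, 11): e=[-7,14,0] → ·  [on edge]
    (3,8)@(7, 17): e=[-21,28,0] → ·  [on edge]
  covered (0 px):
    · · · · · · · ·
    · · · · · · · ·
    · · · · · · · ·
    · · · · · · · ·
    · · · · · · · ·
    · · · · · · · ·
    · · · · · · · ·
    · · · · · · · ·
    · · · · · · · ·
T2:
  2·area = 50  (B↔C swapped to make it positive)
  edge (0, 7)→(0, 2): d=(0,-5) top-left  bias=+0
  edge (0, 2)→(10, 8): d=(10,6) right/bottom  bias=-1
  edge (10, 8)→(0, 7): d=(-10,-1) top-left  bias=+0
    (0,1)@(1, 3): e=[5,4,41] → #
    (1,1)@(3, 3): e=[15,-8,43] → ·
    (0,2)@(1, 5): e=[5,24,21] → #
    (1,2)@(3, 5): e=[15,12,23] → #
    (2,2)@(5, 5): e=[25,0,25] → ·  [on edge]
    (0,3)@(1, 7): e=[5,44,1] → #
    (2,3)@(5, 7): e=[25,20,5] → #
    (3,3)@(7, 7): e=[35,8,7] → #
    (4,3)@(9, 7): e=[45,-4,9] → ·
    (0,4)@(1, 9): e=[5,64,-19] → ·
    (1,4)@(3, 9): e=[15,52,-17] → ·
    (2,4)@(5, 9): e=[25,40,-15] → ·
    (7,5)@(15, 11): e=[75,0,-25] → ·  [on edge]
  covered (7 px):
    · · · · · · · ·
    # · · · · · · ·
    # # · · · · · ·
    # # # # · · · ·
    · · · · · · · ·
    · · · · · · · ·
    · · · · · · · ·
    · · · · · · · ·
    · · · · · · · ·
T3:
  2·area = 80
  edge (14, 4)→(4, 14): d=(-10,10) right/bottom  bias=-1
  edge (4, 14)→(2, 8): d=(-2,-6) top-left  bias=+0
  edge (2, 8)→(14, 4): d=(12,-4) top-left  bias=+0
    (7,1)@(15, 3): e=[0,88,-8] → ·  [on edge]
    (0,2)@(1, 5): e=[120,0,-40] → ·  [on edge]
    (5,2)@(11, 5): e=[20,60,0] → #  [on edge]
    (6,2)@(13, 5): e=[0,72,8] → ·  [on edge]
    (2,3)@(5, 7): e=[60,20,0] → #  [on edge]
    (3,3)@(7, 7): e=[40,32,8] → #
    (4,3)@(9, 7): e=[20,44,16] → #
    (5,3)@(11, 7): e=[0,56,24] → ·  [on edge]
    (1,4)@(3, 9): e=[60,4,16] → #
    (4,4)@(9, 9): e=[0,40,40] → ·  [on edge]
    (1,5)@(3, 11): e=[40,0,40] → #  [on edge]
    (3,5)@(7, 11): e=[0,24,56] → ·  [on edge]
    (2,6)@(5, 13): e=[0,8,72] → ·  [on edge]
    (1,7)@(3, 15): e=[0,-8,88] → ·  [on edge]
    (0,8)@(1, 17): e=[0,-24,104] → ·  [on edge]
    (2,8)@(5, 17): e=[-40,0,120] → ·  [on edge]
  covered (9 px):
    · · · · · · · ·
    · · · · · · · ·
    · · · · · # · ·
    · · # # # · · ·
    · # # # · · · ·
    · # # · · · · ·
    · · · · · · · ·
    · · · · · · · ·
    · · · · · · · ·
T4:
  2·area = 64
  edge (8, 8)→(14, 16): d=(6,8) right/bottom  bias=-1
  edge (14, 16)→(6, 16): d=(-8,0) right/bottom  bias=-1
  edge (6, 16)→(8, 8): d=(2,-8) top-left  bias=+0
    (4,5)@(9, 11): e=[10,40,14] → #
    (5,5)@(11, 11): e=[-6,40,30] → ·
    (3,6)@(7, 13): e=[38,24,2] → #
    (5,6)@(11, 13): e=[6,24,34] → #
    (6,6)@(13, 13): e=[-10,24,50] → ·
    (3,7)@(7, 15): e=[50,8,6] → #
    (6,7)@(13, 15): e=[2,8,54] → #
    (7,7)@(15, 15): e=[-14,8,70] → ·
    (3,8)@(7, 17): e=[62,-8,10] → ·
    (4,8)@(9, 17): e=[46,-8,26] → ·
    (5,8)@(11, 17): e=[30,-8,42] → ·
    (6,8)@(13, 17): e=[14,-8,58] → ·
  covered (8 px):
    · · · · · · · ·
    · · · · · · · ·
    · · · · · · · ·
    · · · · · · · ·
    · · · · · · · ·
    · · · · # · · ·
    · · · # # # · ·
    · · · # # # # ·
    · · · · · · · ·

Z-buffer (winner per pixel, '.' = empty):
  . . . . . 0 . .
  2 . . . 0 . . .
  2 2 . 0 . 3 . .
  2 2 0 3 3 . . .
  . 0 3 3 . . . .
  . 3 3 . 4 . . .
  . . . 4 4 4 . .
  . . . 4 4 4 4 .
  . . . . . . . .

Result: 0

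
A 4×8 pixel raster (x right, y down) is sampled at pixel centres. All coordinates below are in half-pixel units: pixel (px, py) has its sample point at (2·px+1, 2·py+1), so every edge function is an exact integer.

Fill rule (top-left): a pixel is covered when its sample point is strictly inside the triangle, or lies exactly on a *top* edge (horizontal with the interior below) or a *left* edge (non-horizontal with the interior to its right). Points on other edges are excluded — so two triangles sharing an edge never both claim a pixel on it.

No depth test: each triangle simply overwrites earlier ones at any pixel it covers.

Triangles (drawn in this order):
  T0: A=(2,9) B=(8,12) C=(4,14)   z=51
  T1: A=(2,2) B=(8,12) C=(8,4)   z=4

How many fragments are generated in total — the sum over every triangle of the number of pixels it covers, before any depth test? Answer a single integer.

T0:
  2·area = 24
  edge (2, 9)→(8, 12): d=(6,3) right/bottom  bias=-1
  edge (8, 12)→(4, 14): d=(-4,2) right/bottom  bias=-1
  edge (4, 14)→(2, 9): d=(-2,-5) top-left  bias=+0
    (1,5)@(3, 11): e=[9,14,1] → #
    (2,5)@(5, 11): e=[3,10,11] → #
    (3,5)@(7, 11): e=[-3,6,21] → ·
    (1,6)@(3, 13): e=[21,6,-3] → ·
    (2,6)@(5, 13): e=[15,2,7] → #
    (3,6)@(7, 13): e=[9,-2,17] → ·
    (2,7)@(5, 15): e=[27,-6,3] → ·
  covered (3 px):
    · · · ·
    · · · ·
    · · · ·
    · · · ·
    · · · ·
    · # # ·
    · · # ·
    · · · ·
T1:
  2·area = 48  (B↔C swapped to make it positive)
  edge (2, 2)→(8, 4): d=(6,2) right/bottom  bias=-1
  edge (8, 4)→(8, 12): d=(0,8) right/bottom  bias=-1
  edge (8, 12)→(2, 2): d=(-6,-10) top-left  bias=+0
    (1,1)@(3, 3): e=[4,40,4] → #
    (2,1)@(5, 3): e=[0,24,24] → ·  [on edge]
    (1,2)@(3, 5): e=[16,40,-8] → ·
    (2,2)@(5, 5): e=[12,24,12] → #
    (3,2)@(7, 5): e=[8,8,32] → #
    (2,3)@(5, 7): e=[24,24,0] → #  [on edge]
    (2,4)@(5, 9): e=[36,24,-12] → ·
    (3,4)@(7, 9): e=[32,8,8] → #
    (3,5)@(7, 11): e=[44,8,-4] → ·
  covered (6 px):
    · · · ·
    · # · ·
    · · # #
    · · # #
    · · · #
    · · · ·
    · · · ·
    · · · ·

Final: 9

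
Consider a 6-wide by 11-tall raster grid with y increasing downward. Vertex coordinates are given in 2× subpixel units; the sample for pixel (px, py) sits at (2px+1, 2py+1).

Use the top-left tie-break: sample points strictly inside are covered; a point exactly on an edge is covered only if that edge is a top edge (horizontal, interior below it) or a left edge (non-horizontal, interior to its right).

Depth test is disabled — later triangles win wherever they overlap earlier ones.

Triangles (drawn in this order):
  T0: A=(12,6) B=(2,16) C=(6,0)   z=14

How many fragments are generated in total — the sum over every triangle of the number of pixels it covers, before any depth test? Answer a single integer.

T0:
  2·area = 120
  edge (12, 6)→(2, 16): d=(-10,10) right/bottom  bias=-1
  edge (2, 16)→(6, 0): d=(4,-16) top-left  bias=+0
  edge (6, 0)→(12, 6): d=(6,6) right/bottom  bias=-1
    (3,0)@(7, 1): e=[100,20,0] → ·  [on edge]
    (3,1)@(7, 3): e=[80,28,12] → █
    (4,1)@(9, 3): e=[60,60,0] → ·  [on edge]
    (2,2)@(5, 5): e=[80,4,36] → █
    (4,2)@(9, 5): e=[40,68,12] → █
    (5,2)@(11, 5): e=[20,100,0] → ·  [on edge]
    (2,3)@(5, 7): e=[60,12,48] → █
    (5,3)@(11, 7): e=[0,108,12] → ·  [on edge]
    (2,4)@(5, 9): e=[40,20,60] → █
    (4,4)@(9, 9): e=[0,84,36] → ·  [on edge]
    (2,5)@(5, 11): e=[20,28,72] → █
    (3,5)@(7, 11): e=[0,60,60] → ·  [on edge]
    (2,6)@(5, 13): e=[0,36,84] → ·  [on edge]
    (1,7)@(3, 15): e=[0,12,108] → ·  [on edge]
    (0,8)@(1, 17): e=[0,-12,132] → ·  [on edge]
  covered (11 px):
    · · · · · ·
    · · · █ · ·
    · · █ █ █ ·
    · · █ █ █ ·
    · · █ █ · ·
    · · █ · · ·
    · █ · · · ·
    · · · · · ·
    · · · · · ·
    · · · · · ·
    · · · · · ·

Result: 11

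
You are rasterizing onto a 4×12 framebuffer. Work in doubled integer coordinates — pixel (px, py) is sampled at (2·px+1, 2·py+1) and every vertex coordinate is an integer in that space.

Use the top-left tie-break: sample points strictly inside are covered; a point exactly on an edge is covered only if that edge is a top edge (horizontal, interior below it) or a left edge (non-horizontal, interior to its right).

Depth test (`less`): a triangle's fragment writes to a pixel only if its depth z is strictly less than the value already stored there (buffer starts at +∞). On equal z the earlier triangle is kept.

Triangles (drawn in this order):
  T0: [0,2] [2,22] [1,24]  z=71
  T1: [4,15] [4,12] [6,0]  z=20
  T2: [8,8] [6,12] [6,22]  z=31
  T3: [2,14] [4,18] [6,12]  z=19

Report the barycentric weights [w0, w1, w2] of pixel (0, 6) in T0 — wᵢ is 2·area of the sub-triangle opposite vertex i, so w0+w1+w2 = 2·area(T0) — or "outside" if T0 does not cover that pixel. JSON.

T0:
  2·area = 24
  edge (0, 2)→(2, 22): d=(2,20) right/bottom  bias=-1
  edge (2, 22)→(1, 24): d=(-1,2) right/bottom  bias=-1
  edge (1, 24)→(0, 2): d=(-1,-22) top-left  bias=+0
    (0,6)@(1, 13): e=[2,11,11] → █
    (1,6)@(3, 13): e=[-38,7,55] → ·
    (0,7)@(1, 15): e=[6,9,9] → █
    (1,7)@(3, 15): e=[-34,5,53] → ·
    (0,8)@(1, 17): e=[10,7,7] → █
    (1,8)@(3, 17): e=[-30,3,51] → ·
    (0,9)@(1, 19): e=[14,5,5] → █
    (1,9)@(3, 19): e=[-26,1,49] → ·
    (0,10)@(1, 21): e=[18,3,3] → █
    (1,10)@(3, 21): e=[-22,-1,47] → ·
    (0,11)@(1, 23): e=[22,1,1] → █
    (1,11)@(3, 23): e=[-18,-3,45] → ·
  covered (6 px):
    · · · ·
    · · · ·
    · · · ·
    · · · ·
    · · · ·
    · · · ·
    █ · · ·
    █ · · ·
    █ · · ·
    █ · · ·
    █ · · ·
    █ · · ·
T1:
  2·area = 6
  edge (4, 15)→(4, 12): d=(0,-3) top-left  bias=+0
  edge (4, 12)→(6, 0): d=(2,-12) top-left  bias=+0
  edge (6, 0)→(4, 15): d=(-2,15) right/bottom  bias=-1
    (2,3)@(5, 7): e=[3,2,1] → █
    (3,3)@(7, 7): e=[9,26,-29] → ·
    (2,4)@(5, 9): e=[3,6,-3] → ·
  covered (1 px):
    · · · ·
    · · · ·
    · · · ·
    · · █ ·
    · · · ·
    · · · ·
    · · · ·
    · · · ·
    · · · ·
    · · · ·
    · · · ·
    · · · ·
T2:
  2·area = 20  (B↔C swapped to make it positive)
  edge (8, 8)→(6, 22): d=(-2,14) right/bottom  bias=-1
  edge (6, 22)→(6, 12): d=(0,-10) top-left  bias=+0
  edge (6, 12)→(8, 8): d=(2,-4) top-left  bias=+0
    (3,5)@(7, 11): e=[8,10,2] → █
    (3,6)@(7, 13): e=[4,10,6] → █
    (3,7)@(7, 15): e=[0,10,10] → ·  [on edge]
  covered (2 px):
    · · · ·
    · · · ·
    · · · ·
    · · · ·
    · · · ·
    · · · █
    · · · █
    · · · ·
    · · · ·
    · · · ·
    · · · ·
    · · · ·
T3:
  2·area = 20  (B↔C swapped to make it positive)
  edge (2, 14)→(6, 12): d=(4,-2) top-left  bias=+0
  edge (6, 12)→(4, 18): d=(-2,6) right/bottom  bias=-1
  edge (4, 18)→(2, 14): d=(-2,-4) top-left  bias=+0
    (3,4)@(7, 9): e=[-10,0,30] → ·  [on edge]
    (2,6)@(5, 13): e=[2,4,14] → █
    (3,6)@(7, 13): e=[6,-8,22] → ·
    (1,7)@(3, 15): e=[6,12,2] → █
    (2,7)@(5, 15): e=[10,0,10] → ·  [on edge]
    (1,8)@(3, 17): e=[14,8,-2] → ·
    (1,10)@(3, 21): e=[30,0,-10] → ·  [on edge]
  covered (2 px):
    · · · ·
    · · · ·
    · · · ·
    · · · ·
    · · · ·
    · · · ·
    · · █ ·
    · █ · ·
    · · · ·
    · · · ·
    · · · ·
    · · · ·

Answer: [11,11,2]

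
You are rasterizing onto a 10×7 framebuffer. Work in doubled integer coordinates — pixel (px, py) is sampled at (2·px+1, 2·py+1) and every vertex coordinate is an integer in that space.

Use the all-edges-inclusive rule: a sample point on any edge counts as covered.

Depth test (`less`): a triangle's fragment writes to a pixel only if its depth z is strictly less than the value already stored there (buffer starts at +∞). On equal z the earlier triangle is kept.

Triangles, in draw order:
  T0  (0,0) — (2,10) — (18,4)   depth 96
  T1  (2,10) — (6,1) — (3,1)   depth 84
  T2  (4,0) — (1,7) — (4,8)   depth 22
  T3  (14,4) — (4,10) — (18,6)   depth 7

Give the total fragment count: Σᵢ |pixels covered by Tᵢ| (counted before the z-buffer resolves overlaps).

T0:
  2·area = 172  (B↔C swapped to make it positive)
  edge (0, 0)→(18, 4): d=(18,4) inclusive
  edge (18, 4)→(2, 10): d=(-16,6) inclusive
  edge (2, 10)→(0, 0): d=(-2,-10) inclusive
    (0,0)@(1, 1): e=[14,150,8] → █
    (1,0)@(3, 1): e=[6,138,28] → █
    (2,0)@(5, 1): e=[-2,126,48] → ·
    (0,1)@(1, 3): e=[50,118,4] → █
    (2,1)@(5, 3): e=[34,94,44] → █
    (3,1)@(7, 3): e=[26,82,64] → █
    (4,1)@(9, 3): e=[18,70,84] → █
    (5,1)@(11, 3): e=[10,58,104] → █
    (6,1)@(13, 3): e=[2,46,124] → █
    (7,1)@(15, 3): e=[-6,34,144] → ·
    (0,2)@(1, 5): e=[86,86,0] → █  [on edge]
    (7,2)@(15, 5): e=[30,2,140] → █
  covered (22 px):
    █ █ · · · · · · · ·
    █ █ █ █ █ █ █ · · ·
    █ █ █ █ █ █ █ █ · ·
    · █ █ █ █ · · · · ·
    · █ · · · · · · · ·
    · · · · · · · · · ·
    · · · · · · · · · ·
T1:
  2·area = 27  (B↔C swapped to make it positive)
  edge (2, 10)→(3, 1): d=(1,-9) inclusive
  edge (3, 1)→(6, 1): d=(3,0) inclusive
  edge (6, 1)→(2, 10): d=(-4,9) inclusive
    (0,0)@(1, 1): e=[-18,0,45] → ·  [on edge]
    (1,0)@(3, 1): e=[0,0,27] → █  [on edge]
    (2,0)@(5, 1): e=[18,0,9] → █  [on edge]
    (3,0)@(7, 1): e=[36,0,-9] → ·  [on edge]
    (4,0)@(9, 1): e=[54,0,-27] → ·  [on edge]
    (5,0)@(11, 1): e=[72,0,-45] → ·  [on edge]
    (6,0)@(13, 1): e=[90,0,-63] → ·  [on edge]
    (7,0)@(15, 1): e=[108,0,-81] → ·  [on edge]
    (8,0)@(17, 1): e=[126,0,-99] → ·  [on edge]
    (9,0)@(19, 1): e=[144,0,-117] → ·  [on edge]
    (1,1)@(3, 3): e=[2,6,19] → █
    (3,1)@(7, 3): e=[38,6,-17] → ·
  covered (6 px):
    · █ █ · · · · · · ·
    · █ █ · · · · · · ·
    · █ · · · · · · · ·
    · █ · · · · · · · ·
    · · · · · · · · · ·
    · · · · · · · · · ·
    · · · · · · · · · ·
T2:
  2·area = 24  (B↔C swapped to make it positive)
  edge (4, 0)→(4, 8): d=(0,8) inclusive
  edge (4, 8)→(1, 7): d=(-3,-1) inclusive
  edge (1, 7)→(4, 0): d=(3,-7) inclusive
    (1,1)@(3, 3): e=[8,14,2] → █
    (2,1)@(5, 3): e=[-8,16,16] → ·
    (1,2)@(3, 5): e=[8,8,8] → █
    (2,2)@(5, 5): e=[-8,10,22] → ·
    (0,3)@(1, 7): e=[24,0,0] → █  [on edge]
    (2,3)@(5, 7): e=[-8,4,28] → ·
    (0,4)@(1, 9): e=[24,-6,6] → ·
    (1,4)@(3, 9): e=[8,-4,20] → ·
    (3,4)@(7, 9): e=[-24,0,48] → ·  [on edge]
    (6,5)@(13, 11): e=[-72,0,96] → ·  [on edge]
    (9,6)@(19, 13): e=[-120,0,144] → ·  [on edge]
  covered (4 px):
    · · · · · · · · · ·
    · █ · · · · · · · ·
    · █ · · · · · · · ·
    █ █ · · · · · · · ·
    · · · · · · · · · ·
    · · · · · · · · · ·
    · · · · · · · · · ·
T3:
  2·area = 44  (B↔C swapped to make it positive)
  edge (14, 4)→(18, 6): d=(4,2) inclusive
  edge (18, 6)→(4, 10): d=(-14,4) inclusive
  edge (4, 10)→(14, 4): d=(10,-6) inclusive
    (9,0)@(19, 1): e=[-22,66,0] → ·  [on edge]
    (6,2)@(13, 5): e=[6,34,4] → █
    (7,2)@(15, 5): e=[2,26,16] → █
    (8,2)@(17, 5): e=[-2,18,28] → ·
    (4,3)@(9, 7): e=[22,22,0] → █  [on edge]
    (5,3)@(11, 7): e=[18,14,12] → █
    (7,3)@(15, 7): e=[10,-2,36] → ·
    (3,4)@(7, 9): e=[34,2,8] → █
    (4,4)@(9, 9): e=[30,-6,20] → ·
    (5,4)@(11, 9): e=[26,-14,32] → ·
    (6,4)@(13, 9): e=[22,-22,44] → ·
    (3,5)@(7, 11): e=[42,-26,28] → ·
  covered (6 px):
    · · · · · · · · · ·
    · · · · · · · · · ·
    · · · · · · █ █ · ·
    · · · · █ █ █ · · ·
    · · · █ · · · · · ·
    · · · · · · · · · ·
    · · · · · · · · · ·

Result: 38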